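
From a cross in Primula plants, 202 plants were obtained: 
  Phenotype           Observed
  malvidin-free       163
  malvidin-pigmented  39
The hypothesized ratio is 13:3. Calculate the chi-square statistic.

0.041

Total ratio parts = 16. Expected numbers out of 202:
  malvidin-free: 202 × 13/16 = 164.125
  malvidin-pigmented: 202 × 3/16 = 37.875
χ² = Σ (O − E)² / E
  malvidin-free: (163 − 164.125)² / 164.125 = 0.0077
  malvidin-pigmented: (39 − 37.875)² / 37.875 = 0.0334
χ² = 0.0077 + 0.0334 = 0.0411 ≈ 0.041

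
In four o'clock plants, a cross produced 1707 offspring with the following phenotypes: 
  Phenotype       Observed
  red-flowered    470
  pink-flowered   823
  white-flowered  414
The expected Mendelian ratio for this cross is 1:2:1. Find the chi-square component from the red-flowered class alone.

Total ratio parts = 4. Expected numbers out of 1707:
  red-flowered: 1707 × 1/4 = 426.75
  pink-flowered: 1707 × 2/4 = 853.5
  white-flowered: 1707 × 1/4 = 426.75
Contribution of red-flowered: (470 − 426.75)² / 426.75 = 4.3833

4.383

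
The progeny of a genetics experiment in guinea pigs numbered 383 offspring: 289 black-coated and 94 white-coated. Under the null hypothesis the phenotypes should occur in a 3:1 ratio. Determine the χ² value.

Under the 3:1 hypothesis (Σ ratio = 4, N = 383):
  black-coated: 383 × 3/4 = 287.25
  white-coated: 383 × 1/4 = 95.75
χ² = Σ (O − E)² / E
  black-coated: (289 − 287.25)² / 287.25 = 0.0107
  white-coated: (94 − 95.75)² / 95.75 = 0.0320
χ² = 0.0107 + 0.0320 = 0.0427 ≈ 0.043

0.043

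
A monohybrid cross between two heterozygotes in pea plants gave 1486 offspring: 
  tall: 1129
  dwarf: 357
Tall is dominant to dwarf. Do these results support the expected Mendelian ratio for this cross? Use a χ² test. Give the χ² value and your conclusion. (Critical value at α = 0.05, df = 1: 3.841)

For a monohybrid cross between heterozygotes with complete dominance, the expected phenotypic ratio is 3:1.
Total ratio parts = 4. Expected numbers out of 1486:
  tall: 1486 × 3/4 = 1114.5
  dwarf: 1486 × 1/4 = 371.5
χ² = Σ (O − E)² / E
  tall: (1129 − 1114.5)² / 1114.5 = 0.1886
  dwarf: (357 − 371.5)² / 371.5 = 0.5659
χ² = 0.1886 + 0.5659 = 0.7545 ≈ 0.755
Degrees of freedom = 2 − 1 = 1; critical value at α = 0.05 is 3.841.
Since 0.755 < 3.841, we fail to reject the null hypothesis — the data are consistent with the 3:1 ratio.

0.755; consistent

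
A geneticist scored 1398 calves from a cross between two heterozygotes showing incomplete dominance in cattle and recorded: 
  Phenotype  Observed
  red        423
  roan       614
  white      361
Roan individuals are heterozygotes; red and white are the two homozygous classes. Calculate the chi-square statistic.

26.172

With incomplete dominance, a heterozygote × heterozygote cross gives a 1:2:1 phenotypic ratio.
Total ratio parts = 4. Expected numbers out of 1398:
  red: 1398 × 1/4 = 349.5
  roan: 1398 × 2/4 = 699
  white: 1398 × 1/4 = 349.5
χ² = Σ (O − E)² / E
  red: (423 − 349.5)² / 349.5 = 15.4571
  roan: (614 − 699)² / 699 = 10.3362
  white: (361 − 349.5)² / 349.5 = 0.3784
χ² = 15.4571 + 10.3362 + 0.3784 = 26.1717 ≈ 26.172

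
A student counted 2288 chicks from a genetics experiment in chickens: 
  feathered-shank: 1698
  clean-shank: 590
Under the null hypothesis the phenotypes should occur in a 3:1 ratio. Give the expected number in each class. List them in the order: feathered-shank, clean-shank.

1716, 572

The 3:1 ratio has 4 parts, so with N = 2288 the expected counts are:
  feathered-shank: 2288 × 3/4 = 1716
  clean-shank: 2288 × 1/4 = 572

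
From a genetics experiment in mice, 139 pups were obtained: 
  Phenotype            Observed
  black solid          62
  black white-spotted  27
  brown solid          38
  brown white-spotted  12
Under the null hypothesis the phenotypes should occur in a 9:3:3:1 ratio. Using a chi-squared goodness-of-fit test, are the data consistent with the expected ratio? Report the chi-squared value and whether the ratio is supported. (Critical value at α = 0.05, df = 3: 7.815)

The 9:3:3:1 ratio has 16 parts, so with N = 139 the expected counts are:
  black solid: 139 × 9/16 = 78.1875
  black white-spotted: 139 × 3/16 = 26.0625
  brown solid: 139 × 3/16 = 26.0625
  brown white-spotted: 139 × 1/16 = 8.6875
χ² = Σ (O − E)² / E
  black solid: (62 − 78.1875)² / 78.1875 = 3.3514
  black white-spotted: (27 − 26.0625)² / 26.0625 = 0.0337
  brown solid: (38 − 26.0625)² / 26.0625 = 5.4678
  brown white-spotted: (12 − 8.6875)² / 8.6875 = 1.2630
χ² = 3.3514 + 0.0337 + 5.4678 + 1.2630 = 10.1159 ≈ 10.116
Degrees of freedom = 4 − 1 = 3; critical value at α = 0.05 is 7.815.
Since 10.116 > 7.815, we reject the null hypothesis — the data do not fit the 9:3:3:1 ratio.

10.116; not consistent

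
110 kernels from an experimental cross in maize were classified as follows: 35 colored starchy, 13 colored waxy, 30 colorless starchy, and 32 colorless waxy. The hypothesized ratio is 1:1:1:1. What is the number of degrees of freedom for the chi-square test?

A goodness-of-fit test with 4 phenotype classes has df = 4 − 1 = 3.

3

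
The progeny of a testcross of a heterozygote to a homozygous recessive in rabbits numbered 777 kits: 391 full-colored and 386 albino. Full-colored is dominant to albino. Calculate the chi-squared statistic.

A testcross of a heterozygote (Aa × aa) gives a 1:1 phenotypic ratio.
The 1:1 ratio has 2 parts, so with N = 777 the expected counts are:
  full-colored: 777 × 1/2 = 388.5
  albino: 777 × 1/2 = 388.5
χ² = Σ (O − E)² / E
  full-colored: (391 − 388.5)² / 388.5 = 0.0161
  albino: (386 − 388.5)² / 388.5 = 0.0161
χ² = 0.0161 + 0.0161 = 0.0322 ≈ 0.032

0.032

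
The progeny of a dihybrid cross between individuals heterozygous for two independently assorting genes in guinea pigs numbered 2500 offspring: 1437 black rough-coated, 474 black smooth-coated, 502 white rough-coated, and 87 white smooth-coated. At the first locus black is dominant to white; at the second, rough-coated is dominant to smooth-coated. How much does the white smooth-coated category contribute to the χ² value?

30.692

A dihybrid F₂ with independent assortment and complete dominance at both loci gives a 9:3:3:1 phenotypic ratio.
Under the 9:3:3:1 hypothesis (Σ ratio = 16, N = 2500):
  black rough-coated: 2500 × 9/16 = 1406.25
  black smooth-coated: 2500 × 3/16 = 468.75
  white rough-coated: 2500 × 3/16 = 468.75
  white smooth-coated: 2500 × 1/16 = 156.25
Contribution of white smooth-coated: (87 − 156.25)² / 156.25 = 30.6916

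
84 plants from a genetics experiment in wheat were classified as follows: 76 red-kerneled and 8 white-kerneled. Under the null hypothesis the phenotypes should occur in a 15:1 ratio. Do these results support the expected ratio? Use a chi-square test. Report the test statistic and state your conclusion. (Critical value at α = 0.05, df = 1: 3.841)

Total ratio parts = 16. Expected numbers out of 84:
  red-kerneled: 84 × 15/16 = 78.75
  white-kerneled: 84 × 1/16 = 5.25
χ² = Σ (O − E)² / E
  red-kerneled: (76 − 78.75)² / 78.75 = 0.0960
  white-kerneled: (8 − 5.25)² / 5.25 = 1.4405
χ² = 0.0960 + 1.4405 = 1.5365 ≈ 1.537
Degrees of freedom = 2 − 1 = 1; critical value at α = 0.05 is 3.841.
Since 1.537 < 3.841, we fail to reject the null hypothesis — the data are consistent with the 15:1 ratio.

1.537; consistent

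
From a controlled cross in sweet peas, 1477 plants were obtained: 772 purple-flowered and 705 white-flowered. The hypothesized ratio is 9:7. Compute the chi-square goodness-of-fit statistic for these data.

9.516

Expected counts for N = 1477 under a 9:7 ratio (total parts = 16):
  purple-flowered: 1477 × 9/16 = 830.8125
  white-flowered: 1477 × 7/16 = 646.1875
χ² = Σ (O − E)² / E
  purple-flowered: (772 − 830.8125)² / 830.8125 = 4.1633
  white-flowered: (705 − 646.1875)² / 646.1875 = 5.3528
χ² = 4.1633 + 5.3528 = 9.5161 ≈ 9.516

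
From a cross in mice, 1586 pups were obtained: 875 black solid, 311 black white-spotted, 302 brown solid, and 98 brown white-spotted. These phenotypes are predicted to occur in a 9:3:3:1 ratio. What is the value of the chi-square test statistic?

Under the 9:3:3:1 hypothesis (Σ ratio = 16, N = 1586):
  black solid: 1586 × 9/16 = 892.125
  black white-spotted: 1586 × 3/16 = 297.375
  brown solid: 1586 × 3/16 = 297.375
  brown white-spotted: 1586 × 1/16 = 99.125
χ² = Σ (O − E)² / E
  black solid: (875 − 892.125)² / 892.125 = 0.3287
  black white-spotted: (311 − 297.375)² / 297.375 = 0.6243
  brown solid: (302 − 297.375)² / 297.375 = 0.0719
  brown white-spotted: (98 − 99.125)² / 99.125 = 0.0128
χ² = 0.3287 + 0.6243 + 0.0719 + 0.0128 = 1.0377 ≈ 1.038

1.038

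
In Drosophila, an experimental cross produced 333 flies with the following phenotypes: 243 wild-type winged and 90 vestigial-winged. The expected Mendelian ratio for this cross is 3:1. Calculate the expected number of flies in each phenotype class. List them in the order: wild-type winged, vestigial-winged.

Expected counts for N = 333 under a 3:1 ratio (total parts = 4):
  wild-type winged: 333 × 3/4 = 249.75
  vestigial-winged: 333 × 1/4 = 83.25

249.75, 83.25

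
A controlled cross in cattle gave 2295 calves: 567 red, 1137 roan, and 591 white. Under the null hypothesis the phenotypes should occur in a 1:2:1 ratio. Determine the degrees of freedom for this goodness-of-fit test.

A goodness-of-fit test with 3 phenotype classes has df = 3 − 1 = 2.

2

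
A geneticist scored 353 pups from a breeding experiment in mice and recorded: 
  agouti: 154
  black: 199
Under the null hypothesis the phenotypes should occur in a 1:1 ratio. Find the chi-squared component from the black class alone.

The 1:1 ratio has 2 parts, so with N = 353 the expected counts are:
  agouti: 353 × 1/2 = 176.5
  black: 353 × 1/2 = 176.5
Contribution of black: (199 − 176.5)² / 176.5 = 2.8683

2.868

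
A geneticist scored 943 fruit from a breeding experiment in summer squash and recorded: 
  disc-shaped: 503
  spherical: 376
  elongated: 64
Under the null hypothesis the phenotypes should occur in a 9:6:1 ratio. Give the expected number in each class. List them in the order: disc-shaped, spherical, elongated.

The 9:6:1 ratio has 16 parts, so with N = 943 the expected counts are:
  disc-shaped: 943 × 9/16 = 530.4375
  spherical: 943 × 6/16 = 353.625
  elongated: 943 × 1/16 = 58.9375

530.4375, 353.625, 58.9375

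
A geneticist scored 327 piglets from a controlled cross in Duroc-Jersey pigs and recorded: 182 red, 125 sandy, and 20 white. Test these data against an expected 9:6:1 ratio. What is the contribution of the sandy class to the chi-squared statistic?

Total ratio parts = 16. Expected numbers out of 327:
  red: 327 × 9/16 = 183.9375
  sandy: 327 × 6/16 = 122.625
  white: 327 × 1/16 = 20.4375
Contribution of sandy: (125 − 122.625)² / 122.625 = 0.0460

0.046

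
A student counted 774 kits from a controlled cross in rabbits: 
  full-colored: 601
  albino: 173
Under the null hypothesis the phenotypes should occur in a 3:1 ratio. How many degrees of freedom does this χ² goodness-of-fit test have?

1

A goodness-of-fit test with 2 phenotype classes has df = 2 − 1 = 1.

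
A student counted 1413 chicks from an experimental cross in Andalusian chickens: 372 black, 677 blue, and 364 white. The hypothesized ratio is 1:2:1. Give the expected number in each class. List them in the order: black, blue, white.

Under the 1:2:1 hypothesis (Σ ratio = 4, N = 1413):
  black: 1413 × 1/4 = 353.25
  blue: 1413 × 2/4 = 706.5
  white: 1413 × 1/4 = 353.25

353.25, 706.5, 353.25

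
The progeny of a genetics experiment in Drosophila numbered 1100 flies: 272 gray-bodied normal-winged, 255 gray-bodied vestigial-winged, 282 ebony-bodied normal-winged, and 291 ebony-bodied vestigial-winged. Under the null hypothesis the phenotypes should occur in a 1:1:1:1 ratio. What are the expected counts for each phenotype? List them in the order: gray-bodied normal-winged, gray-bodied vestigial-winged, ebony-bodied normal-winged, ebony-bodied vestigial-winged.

275, 275, 275, 275

The 1:1:1:1 ratio has 4 parts, so with N = 1100 the expected counts are:
  gray-bodied normal-winged: 1100 × 1/4 = 275
  gray-bodied vestigial-winged: 1100 × 1/4 = 275
  ebony-bodied normal-winged: 1100 × 1/4 = 275
  ebony-bodied vestigial-winged: 1100 × 1/4 = 275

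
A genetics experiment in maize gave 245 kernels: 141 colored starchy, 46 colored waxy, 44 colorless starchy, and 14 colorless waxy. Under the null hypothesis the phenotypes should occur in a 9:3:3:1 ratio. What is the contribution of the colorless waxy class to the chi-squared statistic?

0.113

Under the 9:3:3:1 hypothesis (Σ ratio = 16, N = 245):
  colored starchy: 245 × 9/16 = 137.8125
  colored waxy: 245 × 3/16 = 45.9375
  colorless starchy: 245 × 3/16 = 45.9375
  colorless waxy: 245 × 1/16 = 15.3125
Contribution of colorless waxy: (14 − 15.3125)² / 15.3125 = 0.1125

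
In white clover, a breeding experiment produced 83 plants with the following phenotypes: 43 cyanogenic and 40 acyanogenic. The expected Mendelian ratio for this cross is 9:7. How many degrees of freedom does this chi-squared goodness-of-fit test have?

1

A goodness-of-fit test with 2 phenotype classes has df = 2 − 1 = 1.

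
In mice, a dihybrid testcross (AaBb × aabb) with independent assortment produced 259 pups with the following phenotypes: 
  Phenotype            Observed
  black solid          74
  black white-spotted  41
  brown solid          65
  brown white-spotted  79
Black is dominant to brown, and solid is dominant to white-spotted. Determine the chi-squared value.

A dihybrid testcross with independent assortment gives a 1:1:1:1 ratio.
Expected counts for N = 259 under a 1:1:1:1 ratio (total parts = 4):
  black solid: 259 × 1/4 = 64.75
  black white-spotted: 259 × 1/4 = 64.75
  brown solid: 259 × 1/4 = 64.75
  brown white-spotted: 259 × 1/4 = 64.75
χ² = Σ (O − E)² / E
  black solid: (74 − 64.75)² / 64.75 = 1.3214
  black white-spotted: (41 − 64.75)² / 64.75 = 8.7114
  brown solid: (65 − 64.75)² / 64.75 = 0.0010
  brown white-spotted: (79 − 64.75)² / 64.75 = 3.1361
χ² = 1.3214 + 8.7114 + 0.0010 + 3.1361 = 13.1699 ≈ 13.170

13.170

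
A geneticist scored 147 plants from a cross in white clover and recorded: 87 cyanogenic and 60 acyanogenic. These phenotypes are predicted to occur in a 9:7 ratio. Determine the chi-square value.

0.514

Total ratio parts = 16. Expected numbers out of 147:
  cyanogenic: 147 × 9/16 = 82.6875
  acyanogenic: 147 × 7/16 = 64.3125
χ² = Σ (O − E)² / E
  cyanogenic: (87 − 82.6875)² / 82.6875 = 0.2249
  acyanogenic: (60 − 64.3125)² / 64.3125 = 0.2892
χ² = 0.2249 + 0.2892 = 0.5141 ≈ 0.514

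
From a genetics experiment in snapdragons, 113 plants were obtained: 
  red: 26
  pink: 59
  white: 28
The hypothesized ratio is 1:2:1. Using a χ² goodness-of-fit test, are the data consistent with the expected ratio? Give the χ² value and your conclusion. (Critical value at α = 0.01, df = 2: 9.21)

0.292; consistent

Expected counts for N = 113 under a 1:2:1 ratio (total parts = 4):
  red: 113 × 1/4 = 28.25
  pink: 113 × 2/4 = 56.5
  white: 113 × 1/4 = 28.25
χ² = Σ (O − E)² / E
  red: (26 − 28.25)² / 28.25 = 0.1792
  pink: (59 − 56.5)² / 56.5 = 0.1106
  white: (28 − 28.25)² / 28.25 = 0.0022
χ² = 0.1792 + 0.1106 + 0.0022 = 0.292
Degrees of freedom = 3 − 1 = 2; critical value at α = 0.01 is 9.21.
Since 0.292 < 9.21, we fail to reject the null hypothesis — the data are consistent with the 1:2:1 ratio.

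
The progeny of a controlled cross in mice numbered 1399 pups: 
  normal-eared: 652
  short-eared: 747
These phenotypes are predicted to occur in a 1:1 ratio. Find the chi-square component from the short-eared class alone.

3.226

Under the 1:1 hypothesis (Σ ratio = 2, N = 1399):
  normal-eared: 1399 × 1/2 = 699.5
  short-eared: 1399 × 1/2 = 699.5
Contribution of short-eared: (747 − 699.5)² / 699.5 = 3.2255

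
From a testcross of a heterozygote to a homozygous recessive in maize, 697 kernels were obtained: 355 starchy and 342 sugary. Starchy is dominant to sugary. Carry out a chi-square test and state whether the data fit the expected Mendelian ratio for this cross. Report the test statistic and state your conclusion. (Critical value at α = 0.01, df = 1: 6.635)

A testcross of a heterozygote (Aa × aa) gives a 1:1 phenotypic ratio.
The 1:1 ratio has 2 parts, so with N = 697 the expected counts are:
  starchy: 697 × 1/2 = 348.5
  sugary: 697 × 1/2 = 348.5
χ² = Σ (O − E)² / E
  starchy: (355 − 348.5)² / 348.5 = 0.1212
  sugary: (342 − 348.5)² / 348.5 = 0.1212
χ² = 0.1212 + 0.1212 = 0.2424 ≈ 0.242
Degrees of freedom = 2 − 1 = 1; critical value at α = 0.01 is 6.635.
Since 0.242 < 6.635, we fail to reject the null hypothesis — the data are consistent with the 1:1 ratio.

0.242; consistent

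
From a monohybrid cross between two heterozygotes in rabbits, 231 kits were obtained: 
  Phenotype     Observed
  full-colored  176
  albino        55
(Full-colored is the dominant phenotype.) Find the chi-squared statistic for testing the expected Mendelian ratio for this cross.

0.175

For a monohybrid cross between heterozygotes with complete dominance, the expected phenotypic ratio is 3:1.
Total ratio parts = 4. Expected numbers out of 231:
  full-colored: 231 × 3/4 = 173.25
  albino: 231 × 1/4 = 57.75
χ² = Σ (O − E)² / E
  full-colored: (176 − 173.25)² / 173.25 = 0.0437
  albino: (55 − 57.75)² / 57.75 = 0.1310
χ² = 0.0437 + 0.1310 = 0.1747 ≈ 0.175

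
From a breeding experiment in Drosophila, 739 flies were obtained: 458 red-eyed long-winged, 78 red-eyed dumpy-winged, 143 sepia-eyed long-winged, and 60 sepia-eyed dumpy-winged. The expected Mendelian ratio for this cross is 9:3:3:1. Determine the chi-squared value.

Expected counts for N = 739 under a 9:3:3:1 ratio (total parts = 16):
  red-eyed long-winged: 739 × 9/16 = 415.6875
  red-eyed dumpy-winged: 739 × 3/16 = 138.5625
  sepia-eyed long-winged: 739 × 3/16 = 138.5625
  sepia-eyed dumpy-winged: 739 × 1/16 = 46.1875
χ² = Σ (O − E)² / E
  red-eyed long-winged: (458 − 415.6875)² / 415.6875 = 4.3070
  red-eyed dumpy-winged: (78 − 138.5625)² / 138.5625 = 26.4705
  sepia-eyed long-winged: (143 − 138.5625)² / 138.5625 = 0.1421
  sepia-eyed dumpy-winged: (60 − 46.1875)² / 46.1875 = 4.1307
χ² = 4.3070 + 26.4705 + 0.1421 + 4.1307 = 35.0503 ≈ 35.050

35.050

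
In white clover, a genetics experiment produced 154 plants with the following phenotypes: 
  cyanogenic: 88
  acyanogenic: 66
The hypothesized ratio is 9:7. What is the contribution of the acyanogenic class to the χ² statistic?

Under the 9:7 hypothesis (Σ ratio = 16, N = 154):
  cyanogenic: 154 × 9/16 = 86.625
  acyanogenic: 154 × 7/16 = 67.375
Contribution of acyanogenic: (66 − 67.375)² / 67.375 = 0.0281

0.028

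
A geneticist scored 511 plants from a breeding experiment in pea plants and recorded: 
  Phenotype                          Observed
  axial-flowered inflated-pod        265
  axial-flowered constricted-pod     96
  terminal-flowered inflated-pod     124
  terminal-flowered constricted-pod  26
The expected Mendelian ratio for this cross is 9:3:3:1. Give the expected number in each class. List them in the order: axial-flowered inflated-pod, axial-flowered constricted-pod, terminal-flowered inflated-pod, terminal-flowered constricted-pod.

287.4375, 95.8125, 95.8125, 31.9375

The 9:3:3:1 ratio has 16 parts, so with N = 511 the expected counts are:
  axial-flowered inflated-pod: 511 × 9/16 = 287.4375
  axial-flowered constricted-pod: 511 × 3/16 = 95.8125
  terminal-flowered inflated-pod: 511 × 3/16 = 95.8125
  terminal-flowered constricted-pod: 511 × 1/16 = 31.9375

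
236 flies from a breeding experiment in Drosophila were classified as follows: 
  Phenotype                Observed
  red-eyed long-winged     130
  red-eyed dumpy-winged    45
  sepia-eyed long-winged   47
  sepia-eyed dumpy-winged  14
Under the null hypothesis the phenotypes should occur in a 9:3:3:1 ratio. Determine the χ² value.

Total ratio parts = 16. Expected numbers out of 236:
  red-eyed long-winged: 236 × 9/16 = 132.75
  red-eyed dumpy-winged: 236 × 3/16 = 44.25
  sepia-eyed long-winged: 236 × 3/16 = 44.25
  sepia-eyed dumpy-winged: 236 × 1/16 = 14.75
χ² = Σ (O − E)² / E
  red-eyed long-winged: (130 − 132.75)² / 132.75 = 0.0570
  red-eyed dumpy-winged: (45 − 44.25)² / 44.25 = 0.0127
  sepia-eyed long-winged: (47 − 44.25)² / 44.25 = 0.1709
  sepia-eyed dumpy-winged: (14 − 14.75)² / 14.75 = 0.0381
χ² = 0.0570 + 0.0127 + 0.1709 + 0.0381 = 0.2787 ≈ 0.279

0.279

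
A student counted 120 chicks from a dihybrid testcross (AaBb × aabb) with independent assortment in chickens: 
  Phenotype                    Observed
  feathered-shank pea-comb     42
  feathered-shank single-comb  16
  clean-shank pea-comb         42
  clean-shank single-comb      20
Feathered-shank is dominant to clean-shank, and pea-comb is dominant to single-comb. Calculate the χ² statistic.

19.467

A dihybrid testcross with independent assortment gives a 1:1:1:1 ratio.
The 1:1:1:1 ratio has 4 parts, so with N = 120 the expected counts are:
  feathered-shank pea-comb: 120 × 1/4 = 30
  feathered-shank single-comb: 120 × 1/4 = 30
  clean-shank pea-comb: 120 × 1/4 = 30
  clean-shank single-comb: 120 × 1/4 = 30
χ² = Σ (O − E)² / E
  feathered-shank pea-comb: (42 − 30)² / 30 = 4.8000
  feathered-shank single-comb: (16 − 30)² / 30 = 6.5333
  clean-shank pea-comb: (42 − 30)² / 30 = 4.8000
  clean-shank single-comb: (20 − 30)² / 30 = 3.3333
χ² = 4.8000 + 6.5333 + 4.8000 + 3.3333 = 19.4666 ≈ 19.467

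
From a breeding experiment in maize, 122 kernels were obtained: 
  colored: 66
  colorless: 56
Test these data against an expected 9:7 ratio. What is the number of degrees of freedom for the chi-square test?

A goodness-of-fit test with 2 phenotype classes has df = 2 − 1 = 1.

1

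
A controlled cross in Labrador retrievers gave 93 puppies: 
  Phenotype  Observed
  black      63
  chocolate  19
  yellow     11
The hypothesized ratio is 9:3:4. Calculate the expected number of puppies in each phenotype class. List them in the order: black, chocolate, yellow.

52.3125, 17.4375, 23.25

Under the 9:3:4 hypothesis (Σ ratio = 16, N = 93):
  black: 93 × 9/16 = 52.3125
  chocolate: 93 × 3/16 = 17.4375
  yellow: 93 × 4/16 = 23.25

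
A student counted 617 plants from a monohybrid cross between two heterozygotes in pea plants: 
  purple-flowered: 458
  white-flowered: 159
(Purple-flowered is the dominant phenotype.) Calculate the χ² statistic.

For a monohybrid cross between heterozygotes with complete dominance, the expected phenotypic ratio is 3:1.
Under the 3:1 hypothesis (Σ ratio = 4, N = 617):
  purple-flowered: 617 × 3/4 = 462.75
  white-flowered: 617 × 1/4 = 154.25
χ² = Σ (O − E)² / E
  purple-flowered: (458 − 462.75)² / 462.75 = 0.0488
  white-flowered: (159 − 154.25)² / 154.25 = 0.1463
χ² = 0.0488 + 0.1463 = 0.1951 ≈ 0.195

0.195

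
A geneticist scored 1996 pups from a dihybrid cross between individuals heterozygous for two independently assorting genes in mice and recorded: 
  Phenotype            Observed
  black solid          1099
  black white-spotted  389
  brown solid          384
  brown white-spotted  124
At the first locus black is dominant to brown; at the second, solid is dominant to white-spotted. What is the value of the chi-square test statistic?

1.342

A dihybrid F₂ with independent assortment and complete dominance at both loci gives a 9:3:3:1 phenotypic ratio.
Under the 9:3:3:1 hypothesis (Σ ratio = 16, N = 1996):
  black solid: 1996 × 9/16 = 1122.75
  black white-spotted: 1996 × 3/16 = 374.25
  brown solid: 1996 × 3/16 = 374.25
  brown white-spotted: 1996 × 1/16 = 124.75
χ² = Σ (O − E)² / E
  black solid: (1099 − 1122.75)² / 1122.75 = 0.5024
  black white-spotted: (389 − 374.25)² / 374.25 = 0.5813
  brown solid: (384 − 374.25)² / 374.25 = 0.2540
  brown white-spotted: (124 − 124.75)² / 124.75 = 0.0045
χ² = 0.5024 + 0.5813 + 0.2540 + 0.0045 = 1.3422 ≈ 1.342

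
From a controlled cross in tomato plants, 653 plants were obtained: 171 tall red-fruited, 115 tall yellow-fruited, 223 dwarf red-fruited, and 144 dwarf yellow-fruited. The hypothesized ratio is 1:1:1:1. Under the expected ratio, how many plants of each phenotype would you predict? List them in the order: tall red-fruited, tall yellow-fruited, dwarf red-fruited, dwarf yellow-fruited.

Under the 1:1:1:1 hypothesis (Σ ratio = 4, N = 653):
  tall red-fruited: 653 × 1/4 = 163.25
  tall yellow-fruited: 653 × 1/4 = 163.25
  dwarf red-fruited: 653 × 1/4 = 163.25
  dwarf yellow-fruited: 653 × 1/4 = 163.25

163.25, 163.25, 163.25, 163.25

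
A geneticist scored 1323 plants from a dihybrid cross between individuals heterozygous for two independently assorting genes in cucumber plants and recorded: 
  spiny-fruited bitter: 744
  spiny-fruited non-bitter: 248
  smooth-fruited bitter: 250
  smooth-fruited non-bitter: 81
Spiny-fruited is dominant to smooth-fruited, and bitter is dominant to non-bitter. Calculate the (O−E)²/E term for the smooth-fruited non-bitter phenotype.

A dihybrid F₂ with independent assortment and complete dominance at both loci gives a 9:3:3:1 phenotypic ratio.
Under the 9:3:3:1 hypothesis (Σ ratio = 16, N = 1323):
  spiny-fruited bitter: 1323 × 9/16 = 744.1875
  spiny-fruited non-bitter: 1323 × 3/16 = 248.0625
  smooth-fruited bitter: 1323 × 3/16 = 248.0625
  smooth-fruited non-bitter: 1323 × 1/16 = 82.6875
Contribution of smooth-fruited non-bitter: (81 − 82.6875)² / 82.6875 = 0.0344

0.034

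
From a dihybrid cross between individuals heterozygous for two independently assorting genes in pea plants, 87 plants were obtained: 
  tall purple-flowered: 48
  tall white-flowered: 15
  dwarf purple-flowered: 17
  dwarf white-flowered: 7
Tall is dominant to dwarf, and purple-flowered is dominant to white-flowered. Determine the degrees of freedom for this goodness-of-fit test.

3

A dihybrid F₂ with independent assortment and complete dominance at both loci gives a 9:3:3:1 phenotypic ratio.
A goodness-of-fit test with 4 phenotype classes has df = 4 − 1 = 3.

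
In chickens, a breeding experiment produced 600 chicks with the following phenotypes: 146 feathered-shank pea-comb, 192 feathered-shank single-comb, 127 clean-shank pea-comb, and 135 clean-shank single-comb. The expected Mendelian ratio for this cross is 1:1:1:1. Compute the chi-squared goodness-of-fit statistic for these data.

16.893

The 1:1:1:1 ratio has 4 parts, so with N = 600 the expected counts are:
  feathered-shank pea-comb: 600 × 1/4 = 150
  feathered-shank single-comb: 600 × 1/4 = 150
  clean-shank pea-comb: 600 × 1/4 = 150
  clean-shank single-comb: 600 × 1/4 = 150
χ² = Σ (O − E)² / E
  feathered-shank pea-comb: (146 − 150)² / 150 = 0.1067
  feathered-shank single-comb: (192 − 150)² / 150 = 11.7600
  clean-shank pea-comb: (127 − 150)² / 150 = 3.5267
  clean-shank single-comb: (135 − 150)² / 150 = 1.5000
χ² = 0.1067 + 11.7600 + 3.5267 + 1.5000 = 16.8934 ≈ 16.893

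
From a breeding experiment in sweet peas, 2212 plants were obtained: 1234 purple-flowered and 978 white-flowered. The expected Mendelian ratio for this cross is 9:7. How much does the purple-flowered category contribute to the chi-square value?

Total ratio parts = 16. Expected numbers out of 2212:
  purple-flowered: 2212 × 9/16 = 1244.25
  white-flowered: 2212 × 7/16 = 967.75
Contribution of purple-flowered: (1234 − 1244.25)² / 1244.25 = 0.0844

0.084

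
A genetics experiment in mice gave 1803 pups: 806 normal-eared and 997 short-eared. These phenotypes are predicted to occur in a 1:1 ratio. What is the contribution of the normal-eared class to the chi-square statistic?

10.117

The 1:1 ratio has 2 parts, so with N = 1803 the expected counts are:
  normal-eared: 1803 × 1/2 = 901.5
  short-eared: 1803 × 1/2 = 901.5
Contribution of normal-eared: (806 − 901.5)² / 901.5 = 10.1167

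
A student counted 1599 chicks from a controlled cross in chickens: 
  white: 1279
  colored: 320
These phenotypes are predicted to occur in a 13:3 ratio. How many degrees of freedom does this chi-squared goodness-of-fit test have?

A goodness-of-fit test with 2 phenotype classes has df = 2 − 1 = 1.

1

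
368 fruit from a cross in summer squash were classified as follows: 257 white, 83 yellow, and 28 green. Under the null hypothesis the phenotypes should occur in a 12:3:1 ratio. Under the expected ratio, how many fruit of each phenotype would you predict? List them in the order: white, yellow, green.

276, 69, 23

Expected counts for N = 368 under a 12:3:1 ratio (total parts = 16):
  white: 368 × 12/16 = 276
  yellow: 368 × 3/16 = 69
  green: 368 × 1/16 = 23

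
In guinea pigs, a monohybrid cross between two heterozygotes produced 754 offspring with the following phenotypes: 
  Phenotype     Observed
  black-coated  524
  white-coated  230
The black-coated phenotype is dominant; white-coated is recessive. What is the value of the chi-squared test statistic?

For a monohybrid cross between heterozygotes with complete dominance, the expected phenotypic ratio is 3:1.
Expected counts for N = 754 under a 3:1 ratio (total parts = 4):
  black-coated: 754 × 3/4 = 565.5
  white-coated: 754 × 1/4 = 188.5
χ² = Σ (O − E)² / E
  black-coated: (524 − 565.5)² / 565.5 = 3.0455
  white-coated: (230 − 188.5)² / 188.5 = 9.1366
χ² = 3.0455 + 9.1366 = 12.1821 ≈ 12.182

12.182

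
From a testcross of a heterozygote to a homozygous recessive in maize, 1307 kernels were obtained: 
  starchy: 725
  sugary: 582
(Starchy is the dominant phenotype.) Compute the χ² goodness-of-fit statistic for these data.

A testcross of a heterozygote (Aa × aa) gives a 1:1 phenotypic ratio.
Total ratio parts = 2. Expected numbers out of 1307:
  starchy: 1307 × 1/2 = 653.5
  sugary: 1307 × 1/2 = 653.5
χ² = Σ (O − E)² / E
  starchy: (725 − 653.5)² / 653.5 = 7.8229
  sugary: (582 − 653.5)² / 653.5 = 7.8229
χ² = 7.8229 + 7.8229 = 15.6458 ≈ 15.646

15.646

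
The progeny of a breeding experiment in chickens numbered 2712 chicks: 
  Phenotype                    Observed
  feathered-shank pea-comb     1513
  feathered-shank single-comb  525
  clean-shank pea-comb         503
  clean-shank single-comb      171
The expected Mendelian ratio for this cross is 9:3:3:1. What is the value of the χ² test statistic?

0.711

Under the 9:3:3:1 hypothesis (Σ ratio = 16, N = 2712):
  feathered-shank pea-comb: 2712 × 9/16 = 1525.5
  feathered-shank single-comb: 2712 × 3/16 = 508.5
  clean-shank pea-comb: 2712 × 3/16 = 508.5
  clean-shank single-comb: 2712 × 1/16 = 169.5
χ² = Σ (O − E)² / E
  feathered-shank pea-comb: (1513 − 1525.5)² / 1525.5 = 0.1024
  feathered-shank single-comb: (525 − 508.5)² / 508.5 = 0.5354
  clean-shank pea-comb: (503 − 508.5)² / 508.5 = 0.0595
  clean-shank single-comb: (171 − 169.5)² / 169.5 = 0.0133
χ² = 0.1024 + 0.5354 + 0.0595 + 0.0133 = 0.7106 ≈ 0.711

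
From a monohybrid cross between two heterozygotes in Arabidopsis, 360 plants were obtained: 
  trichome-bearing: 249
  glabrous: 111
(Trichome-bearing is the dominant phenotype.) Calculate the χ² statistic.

For a monohybrid cross between heterozygotes with complete dominance, the expected phenotypic ratio is 3:1.
Under the 3:1 hypothesis (Σ ratio = 4, N = 360):
  trichome-bearing: 360 × 3/4 = 270
  glabrous: 360 × 1/4 = 90
χ² = Σ (O − E)² / E
  trichome-bearing: (249 − 270)² / 270 = 1.6333
  glabrous: (111 − 90)² / 90 = 4.9000
χ² = 1.6333 + 4.9000 = 6.5333 ≈ 6.533

6.533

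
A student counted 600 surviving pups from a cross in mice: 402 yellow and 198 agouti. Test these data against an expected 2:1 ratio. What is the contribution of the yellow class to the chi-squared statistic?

0.010

The 2:1 ratio has 3 parts, so with N = 600 the expected counts are:
  yellow: 600 × 2/3 = 400
  agouti: 600 × 1/3 = 200
Contribution of yellow: (402 − 400)² / 400 = 0.0100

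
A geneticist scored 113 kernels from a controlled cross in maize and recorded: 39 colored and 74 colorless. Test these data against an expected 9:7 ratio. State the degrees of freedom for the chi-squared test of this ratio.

1

A goodness-of-fit test with 2 phenotype classes has df = 2 − 1 = 1.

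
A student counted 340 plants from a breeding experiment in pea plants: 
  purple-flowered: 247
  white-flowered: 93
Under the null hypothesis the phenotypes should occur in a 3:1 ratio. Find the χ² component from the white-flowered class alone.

0.753

Under the 3:1 hypothesis (Σ ratio = 4, N = 340):
  purple-flowered: 340 × 3/4 = 255
  white-flowered: 340 × 1/4 = 85
Contribution of white-flowered: (93 − 85)² / 85 = 0.7529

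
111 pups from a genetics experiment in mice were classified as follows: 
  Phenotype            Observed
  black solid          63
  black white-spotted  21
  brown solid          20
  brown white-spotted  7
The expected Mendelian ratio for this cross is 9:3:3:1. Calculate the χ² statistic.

0.039

Expected counts for N = 111 under a 9:3:3:1 ratio (total parts = 16):
  black solid: 111 × 9/16 = 62.4375
  black white-spotted: 111 × 3/16 = 20.8125
  brown solid: 111 × 3/16 = 20.8125
  brown white-spotted: 111 × 1/16 = 6.9375
χ² = Σ (O − E)² / E
  black solid: (63 − 62.4375)² / 62.4375 = 0.0051
  black white-spotted: (21 − 20.8125)² / 20.8125 = 0.0017
  brown solid: (20 − 20.8125)² / 20.8125 = 0.0317
  brown white-spotted: (7 − 6.9375)² / 6.9375 = 0.0006
χ² = 0.0051 + 0.0017 + 0.0317 + 0.0006 = 0.0391 ≈ 0.039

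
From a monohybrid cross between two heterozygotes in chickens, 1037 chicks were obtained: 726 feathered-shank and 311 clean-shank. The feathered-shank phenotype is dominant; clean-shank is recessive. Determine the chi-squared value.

For a monohybrid cross between heterozygotes with complete dominance, the expected phenotypic ratio is 3:1.
Under the 3:1 hypothesis (Σ ratio = 4, N = 1037):
  feathered-shank: 1037 × 3/4 = 777.75
  clean-shank: 1037 × 1/4 = 259.25
χ² = Σ (O − E)² / E
  feathered-shank: (726 − 777.75)² / 777.75 = 3.4433
  clean-shank: (311 − 259.25)² / 259.25 = 10.3300
χ² = 3.4433 + 10.3300 = 13.7733 ≈ 13.773

13.773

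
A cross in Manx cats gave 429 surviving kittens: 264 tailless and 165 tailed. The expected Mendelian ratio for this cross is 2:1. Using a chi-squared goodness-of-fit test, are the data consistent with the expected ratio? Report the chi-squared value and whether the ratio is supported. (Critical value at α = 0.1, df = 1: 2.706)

Total ratio parts = 3. Expected numbers out of 429:
  tailless: 429 × 2/3 = 286
  tailed: 429 × 1/3 = 143
χ² = Σ (O − E)² / E
  tailless: (264 − 286)² / 286 = 1.6923
  tailed: (165 − 143)² / 143 = 3.3846
χ² = 1.6923 + 3.3846 = 5.0769 ≈ 5.077
Degrees of freedom = 2 − 1 = 1; critical value at α = 0.1 is 2.706.
Since 5.077 > 2.706, we reject the null hypothesis — the data do not fit the 2:1 ratio.

5.077; not consistent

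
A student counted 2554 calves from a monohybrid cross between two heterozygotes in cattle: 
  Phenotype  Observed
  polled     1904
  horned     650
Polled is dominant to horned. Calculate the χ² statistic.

For a monohybrid cross between heterozygotes with complete dominance, the expected phenotypic ratio is 3:1.
Under the 3:1 hypothesis (Σ ratio = 4, N = 2554):
  polled: 2554 × 3/4 = 1915.5
  horned: 2554 × 1/4 = 638.5
χ² = Σ (O − E)² / E
  polled: (1904 − 1915.5)² / 1915.5 = 0.0690
  horned: (650 − 638.5)² / 638.5 = 0.2071
χ² = 0.0690 + 0.2071 = 0.2761 ≈ 0.276

0.276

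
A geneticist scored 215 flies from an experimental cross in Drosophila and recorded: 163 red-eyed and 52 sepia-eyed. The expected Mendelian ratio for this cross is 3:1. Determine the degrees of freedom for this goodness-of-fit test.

1

A goodness-of-fit test with 2 phenotype classes has df = 2 − 1 = 1.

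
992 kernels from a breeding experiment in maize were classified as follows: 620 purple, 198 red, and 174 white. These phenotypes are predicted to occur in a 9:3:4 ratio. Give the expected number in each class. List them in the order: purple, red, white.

558, 186, 248

Under the 9:3:4 hypothesis (Σ ratio = 16, N = 992):
  purple: 992 × 9/16 = 558
  red: 992 × 3/16 = 186
  white: 992 × 4/16 = 248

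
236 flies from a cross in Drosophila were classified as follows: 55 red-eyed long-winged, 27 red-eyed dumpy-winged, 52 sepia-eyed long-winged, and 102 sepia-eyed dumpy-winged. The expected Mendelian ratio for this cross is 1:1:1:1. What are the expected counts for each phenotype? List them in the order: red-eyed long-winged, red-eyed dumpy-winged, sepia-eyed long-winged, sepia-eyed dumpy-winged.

Expected counts for N = 236 under a 1:1:1:1 ratio (total parts = 4):
  red-eyed long-winged: 236 × 1/4 = 59
  red-eyed dumpy-winged: 236 × 1/4 = 59
  sepia-eyed long-winged: 236 × 1/4 = 59
  sepia-eyed dumpy-winged: 236 × 1/4 = 59

59, 59, 59, 59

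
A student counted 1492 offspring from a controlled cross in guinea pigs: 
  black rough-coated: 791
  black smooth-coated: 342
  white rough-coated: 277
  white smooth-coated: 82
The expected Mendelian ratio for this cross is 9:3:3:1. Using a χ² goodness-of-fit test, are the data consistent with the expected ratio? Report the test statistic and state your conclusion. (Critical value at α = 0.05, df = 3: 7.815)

18.010; not consistent

Expected counts for N = 1492 under a 9:3:3:1 ratio (total parts = 16):
  black rough-coated: 1492 × 9/16 = 839.25
  black smooth-coated: 1492 × 3/16 = 279.75
  white rough-coated: 1492 × 3/16 = 279.75
  white smooth-coated: 1492 × 1/16 = 93.25
χ² = Σ (O − E)² / E
  black rough-coated: (791 − 839.25)² / 839.25 = 2.7740
  black smooth-coated: (342 − 279.75)² / 279.75 = 13.8519
  white rough-coated: (277 − 279.75)² / 279.75 = 0.0270
  white smooth-coated: (82 − 93.25)² / 93.25 = 1.3572
χ² = 2.7740 + 13.8519 + 0.0270 + 1.3572 = 18.0101 ≈ 18.010
Degrees of freedom = 4 − 1 = 3; critical value at α = 0.05 is 7.815.
Since 18.010 > 7.815, we reject the null hypothesis — the data do not fit the 9:3:3:1 ratio.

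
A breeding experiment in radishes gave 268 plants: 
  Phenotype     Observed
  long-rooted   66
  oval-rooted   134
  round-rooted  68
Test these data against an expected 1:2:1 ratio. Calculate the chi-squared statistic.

Total ratio parts = 4. Expected numbers out of 268:
  long-rooted: 268 × 1/4 = 67
  oval-rooted: 268 × 2/4 = 134
  round-rooted: 268 × 1/4 = 67
χ² = Σ (O − E)² / E
  long-rooted: (66 − 67)² / 67 = 0.0149
  oval-rooted: (134 − 134)² / 134 = 0.0000
  round-rooted: (68 − 67)² / 67 = 0.0149
χ² = 0.0149 + 0.0000 + 0.0149 = 0.0298 ≈ 0.030

0.030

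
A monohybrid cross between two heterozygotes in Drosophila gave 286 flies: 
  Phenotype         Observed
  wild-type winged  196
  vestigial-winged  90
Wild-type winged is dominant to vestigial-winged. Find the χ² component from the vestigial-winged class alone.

4.787

For a monohybrid cross between heterozygotes with complete dominance, the expected phenotypic ratio is 3:1.
Total ratio parts = 4. Expected numbers out of 286:
  wild-type winged: 286 × 3/4 = 214.5
  vestigial-winged: 286 × 1/4 = 71.5
Contribution of vestigial-winged: (90 − 71.5)² / 71.5 = 4.7867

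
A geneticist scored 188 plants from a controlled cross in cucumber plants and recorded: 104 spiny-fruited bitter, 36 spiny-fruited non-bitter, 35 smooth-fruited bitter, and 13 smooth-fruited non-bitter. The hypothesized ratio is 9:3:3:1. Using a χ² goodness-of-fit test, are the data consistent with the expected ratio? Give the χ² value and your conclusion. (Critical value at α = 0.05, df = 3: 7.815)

Under the 9:3:3:1 hypothesis (Σ ratio = 16, N = 188):
  spiny-fruited bitter: 188 × 9/16 = 105.75
  spiny-fruited non-bitter: 188 × 3/16 = 35.25
  smooth-fruited bitter: 188 × 3/16 = 35.25
  smooth-fruited non-bitter: 188 × 1/16 = 11.75
χ² = Σ (O − E)² / E
  spiny-fruited bitter: (104 − 105.75)² / 105.75 = 0.0290
  spiny-fruited non-bitter: (36 − 35.25)² / 35.25 = 0.0160
  smooth-fruited bitter: (35 − 35.25)² / 35.25 = 0.0018
  smooth-fruited non-bitter: (13 − 11.75)² / 11.75 = 0.1330
χ² = 0.0290 + 0.0160 + 0.0018 + 0.1330 = 0.1798 ≈ 0.180
Degrees of freedom = 4 − 1 = 3; critical value at α = 0.05 is 7.815.
Since 0.180 < 7.815, we fail to reject the null hypothesis — the data are consistent with the 9:3:3:1 ratio.

0.180; consistent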